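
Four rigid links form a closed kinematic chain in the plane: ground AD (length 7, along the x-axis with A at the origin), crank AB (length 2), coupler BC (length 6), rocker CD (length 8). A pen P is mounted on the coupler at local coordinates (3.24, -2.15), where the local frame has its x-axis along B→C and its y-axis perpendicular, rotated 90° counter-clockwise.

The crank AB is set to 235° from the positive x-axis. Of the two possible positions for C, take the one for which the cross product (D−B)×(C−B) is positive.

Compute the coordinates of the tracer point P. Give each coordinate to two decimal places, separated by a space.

A=(0,0), D=(7.00,0)
B = A + 2.00·(cos235°, sin235°) = (-1.1472, -1.6383)
|BD| = 8.3102
circle(B,6.00) ∩ circle(D,8.00): a=2.4705, h=5.4678
  candidates: C₊=(0.1969,4.2092) cross=45.439; C₋=(2.3528,-6.5118) cross=-45.439
  mode + wants cross > 0 → take C=(0.1969,4.2092) (cross=45.439)
ex = (C−B)/|BC| = (0.2240,0.9746); ey = (-0.9746,0.2240)
P = B + 3.24·ex + -2.15·ey = (1.6740,1.0377)

1.67 1.04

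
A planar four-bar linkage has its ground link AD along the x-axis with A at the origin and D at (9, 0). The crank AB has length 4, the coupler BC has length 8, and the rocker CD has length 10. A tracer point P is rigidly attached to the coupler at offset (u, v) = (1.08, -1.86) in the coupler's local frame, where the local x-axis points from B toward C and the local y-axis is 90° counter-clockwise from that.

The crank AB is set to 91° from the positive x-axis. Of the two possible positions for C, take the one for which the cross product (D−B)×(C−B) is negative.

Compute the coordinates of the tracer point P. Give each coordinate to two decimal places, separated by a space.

A=(0,0), D=(9.00,0)
B = A + 4.00·(cos91°, sin91°) = (-0.0698, 3.9994)
|BD| = 9.9124
circle(B,8.00) ∩ circle(D,10.00): a=3.1403, h=7.3579
  candidates: C₊=(5.7723,9.4648) cross=72.935; C₋=(-0.1651,-4.0000) cross=-72.935
  mode - wants cross < 0 → take C=(-0.1651,-4.0000) (cross=-72.935)
ex = (C−B)/|BC| = (-0.0119,-0.9999); ey = (0.9999,-0.0119)
P = B + 1.08·ex + -1.86·ey = (-1.9425,2.9416)

-1.94 2.94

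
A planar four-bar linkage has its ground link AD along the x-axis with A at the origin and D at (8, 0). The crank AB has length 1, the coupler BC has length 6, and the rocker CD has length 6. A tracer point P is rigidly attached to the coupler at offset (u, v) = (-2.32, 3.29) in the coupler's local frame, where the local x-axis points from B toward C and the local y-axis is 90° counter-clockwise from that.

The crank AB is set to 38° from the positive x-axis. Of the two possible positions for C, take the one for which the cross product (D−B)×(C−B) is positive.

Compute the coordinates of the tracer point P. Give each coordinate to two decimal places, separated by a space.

-3.21 1.09

A=(0,0), D=(8.00,0)
B = A + 1.00·(cos38°, sin38°) = (0.7880, 0.6157)
|BD| = 7.2382
circle(B,6.00) ∩ circle(D,6.00): a=3.6191, h=4.7856
  candidates: C₊=(4.8011,5.0761) cross=34.639; C₋=(3.9870,-4.4604) cross=-34.639
  mode + wants cross > 0 → take C=(4.8011,5.0761) (cross=34.639)
ex = (C−B)/|BC| = (0.6688,0.7434); ey = (-0.7434,0.6688)
P = B + -2.32·ex + 3.29·ey = (-3.2095,1.0914)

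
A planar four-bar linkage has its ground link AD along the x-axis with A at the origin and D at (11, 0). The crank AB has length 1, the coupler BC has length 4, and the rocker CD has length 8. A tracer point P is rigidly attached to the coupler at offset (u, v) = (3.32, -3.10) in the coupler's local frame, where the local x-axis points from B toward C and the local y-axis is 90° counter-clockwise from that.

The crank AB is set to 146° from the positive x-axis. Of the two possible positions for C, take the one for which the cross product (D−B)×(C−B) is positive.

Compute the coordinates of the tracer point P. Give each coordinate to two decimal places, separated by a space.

A=(0,0), D=(11.00,0)
B = A + 1.00·(cos146°, sin146°) = (-0.8290, 0.5592)
|BD| = 11.8422
circle(B,4.00) ∩ circle(D,8.00): a=3.8945, h=0.9127
  candidates: C₊=(3.1042,1.2870) cross=10.808; C₋=(3.0180,-0.5364) cross=-10.808
  mode + wants cross > 0 → take C=(3.1042,1.2870) (cross=10.808)
ex = (C−B)/|BC| = (0.9833,0.1819); ey = (-0.1819,0.9833)
P = B + 3.32·ex + -3.10·ey = (2.9996,-1.8850)

3.00 -1.89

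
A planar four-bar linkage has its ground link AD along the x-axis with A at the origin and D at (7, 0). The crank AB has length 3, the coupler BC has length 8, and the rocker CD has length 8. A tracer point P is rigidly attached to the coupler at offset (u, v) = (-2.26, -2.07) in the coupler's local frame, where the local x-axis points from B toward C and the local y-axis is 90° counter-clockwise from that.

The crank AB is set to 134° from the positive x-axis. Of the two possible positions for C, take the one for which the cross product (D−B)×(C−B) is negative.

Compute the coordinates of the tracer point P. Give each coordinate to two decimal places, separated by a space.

-4.86 3.46

A=(0,0), D=(7.00,0)
B = A + 3.00·(cos134°, sin134°) = (-2.0840, 2.1580)
|BD| = 9.3368
circle(B,8.00) ∩ circle(D,8.00): a=4.6684, h=6.4966
  candidates: C₊=(3.9596,7.3997) cross=60.658; C₋=(0.9564,-5.2417) cross=-60.658
  mode - wants cross < 0 → take C=(0.9564,-5.2417) (cross=-60.658)
ex = (C−B)/|BC| = (0.3801,-0.9250); ey = (0.9250,0.3801)
P = B + -2.26·ex + -2.07·ey = (-4.8576,3.4617)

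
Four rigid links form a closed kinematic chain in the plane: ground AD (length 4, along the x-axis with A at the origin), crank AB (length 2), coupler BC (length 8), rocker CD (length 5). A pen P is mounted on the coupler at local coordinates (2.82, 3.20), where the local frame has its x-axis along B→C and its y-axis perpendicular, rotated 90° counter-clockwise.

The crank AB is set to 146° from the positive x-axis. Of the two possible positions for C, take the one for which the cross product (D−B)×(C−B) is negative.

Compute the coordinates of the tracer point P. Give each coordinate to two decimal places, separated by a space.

A=(0,0), D=(4.00,0)
B = A + 2.00·(cos146°, sin146°) = (-1.6581, 1.1184)
|BD| = 5.7675
circle(B,8.00) ∩ circle(D,5.00): a=6.2648, h=4.9752
  candidates: C₊=(5.4525,4.7844) cross=28.695; C₋=(3.5230,-4.9772) cross=-28.695
  mode - wants cross < 0 → take C=(3.5230,-4.9772) (cross=-28.695)
ex = (C−B)/|BC| = (0.6476,-0.7619); ey = (0.7619,0.6476)
P = B + 2.82·ex + 3.20·ey = (2.6065,1.0421)

2.61 1.04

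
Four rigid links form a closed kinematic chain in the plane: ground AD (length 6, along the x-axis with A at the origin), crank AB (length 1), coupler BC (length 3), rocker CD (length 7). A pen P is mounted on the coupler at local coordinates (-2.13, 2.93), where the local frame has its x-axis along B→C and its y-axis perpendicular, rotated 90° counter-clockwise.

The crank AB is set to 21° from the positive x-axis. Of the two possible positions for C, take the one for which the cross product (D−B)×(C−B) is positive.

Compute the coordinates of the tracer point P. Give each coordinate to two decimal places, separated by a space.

A=(0,0), D=(6.00,0)
B = A + 1.00·(cos21°, sin21°) = (0.9336, 0.3584)
|BD| = 5.0791
circle(B,3.00) ∩ circle(D,7.00): a=-1.3982, h=2.6543
  candidates: C₊=(-0.2738,3.1047) cross=13.481; C₋=(-0.6484,-2.1906) cross=-13.481
  mode + wants cross > 0 → take C=(-0.2738,3.1047) (cross=13.481)
ex = (C−B)/|BC| = (-0.4025,0.9154); ey = (-0.9154,-0.4025)
P = B + -2.13·ex + 2.93·ey = (-0.8914,-2.7707)

-0.89 -2.77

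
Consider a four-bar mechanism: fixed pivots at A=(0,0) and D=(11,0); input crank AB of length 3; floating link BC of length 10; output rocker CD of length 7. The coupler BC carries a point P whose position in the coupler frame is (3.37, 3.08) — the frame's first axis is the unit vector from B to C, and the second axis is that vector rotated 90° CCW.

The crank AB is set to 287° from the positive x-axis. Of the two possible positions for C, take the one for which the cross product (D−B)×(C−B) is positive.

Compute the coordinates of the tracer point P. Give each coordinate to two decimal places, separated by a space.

A=(0,0), D=(11.00,0)
B = A + 3.00·(cos287°, sin287°) = (0.8771, -2.8689)
|BD| = 10.5216
circle(B,10.00) ∩ circle(D,7.00): a=7.6844, h=6.3992
  candidates: C₊=(6.5254,5.3831) cross=67.330; C₋=(10.0152,-6.9304) cross=-67.330
  mode + wants cross > 0 → take C=(6.5254,5.3831) (cross=67.330)
ex = (C−B)/|BC| = (0.5648,0.8252); ey = (-0.8252,0.5648)
P = B + 3.37·ex + 3.08·ey = (0.2390,1.6517)

0.24 1.65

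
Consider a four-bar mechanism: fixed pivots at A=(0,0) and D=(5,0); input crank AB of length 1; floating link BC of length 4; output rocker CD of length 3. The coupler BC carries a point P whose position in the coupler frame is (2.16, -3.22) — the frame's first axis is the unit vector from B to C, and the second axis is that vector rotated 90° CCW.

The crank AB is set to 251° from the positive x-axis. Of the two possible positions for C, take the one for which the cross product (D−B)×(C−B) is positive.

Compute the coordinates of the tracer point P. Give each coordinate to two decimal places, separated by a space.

3.45 -1.82

A=(0,0), D=(5.00,0)
B = A + 1.00·(cos251°, sin251°) = (-0.3256, -0.9455)
|BD| = 5.4089
circle(B,4.00) ∩ circle(D,3.00): a=3.3515, h=2.1834
  candidates: C₊=(2.5927,1.7902) cross=11.810; C₋=(3.3560,-2.5095) cross=-11.810
  mode + wants cross > 0 → take C=(2.5927,1.7902) (cross=11.810)
ex = (C−B)/|BC| = (0.7296,0.6839); ey = (-0.6839,0.7296)
P = B + 2.16·ex + -3.22·ey = (3.4525,-1.8174)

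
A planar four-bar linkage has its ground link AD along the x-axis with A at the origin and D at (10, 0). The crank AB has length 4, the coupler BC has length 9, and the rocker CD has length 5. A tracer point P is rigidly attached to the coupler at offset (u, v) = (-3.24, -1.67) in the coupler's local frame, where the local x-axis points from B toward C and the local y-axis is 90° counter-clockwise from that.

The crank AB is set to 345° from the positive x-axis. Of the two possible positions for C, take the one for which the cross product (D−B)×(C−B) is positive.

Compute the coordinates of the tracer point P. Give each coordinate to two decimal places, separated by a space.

A=(0,0), D=(10.00,0)
B = A + 4.00·(cos345°, sin345°) = (3.8637, -1.0353)
|BD| = 6.2230
circle(B,9.00) ∩ circle(D,5.00): a=7.6109, h=4.8035
  candidates: C₊=(10.5695,4.9675) cross=29.892; C₋=(12.1677,-4.5057) cross=-29.892
  mode + wants cross > 0 → take C=(10.5695,4.9675) (cross=29.892)
ex = (C−B)/|BC| = (0.7451,0.6670); ey = (-0.6670,0.7451)
P = B + -3.24·ex + -1.67·ey = (2.5635,-4.4406)

2.56 -4.44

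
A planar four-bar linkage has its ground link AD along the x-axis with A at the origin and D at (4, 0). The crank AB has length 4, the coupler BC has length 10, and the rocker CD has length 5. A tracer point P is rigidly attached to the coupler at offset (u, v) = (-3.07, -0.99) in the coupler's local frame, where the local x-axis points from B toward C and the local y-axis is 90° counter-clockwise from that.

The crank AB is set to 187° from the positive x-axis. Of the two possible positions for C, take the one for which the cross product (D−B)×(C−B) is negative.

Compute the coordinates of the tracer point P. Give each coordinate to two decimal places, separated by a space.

A=(0,0), D=(4.00,0)
B = A + 4.00·(cos187°, sin187°) = (-3.9702, -0.4875)
|BD| = 7.9851
circle(B,10.00) ∩ circle(D,5.00): a=8.6888, h=4.9502
  candidates: C₊=(4.4002,4.9840) cross=39.528; C₋=(5.0046,-4.8980) cross=-39.528
  mode - wants cross < 0 → take C=(5.0046,-4.8980) (cross=-39.528)
ex = (C−B)/|BC| = (0.8975,-0.4411); ey = (0.4411,0.8975)
P = B + -3.07·ex + -0.99·ey = (-7.1621,-0.0219)

-7.16 -0.02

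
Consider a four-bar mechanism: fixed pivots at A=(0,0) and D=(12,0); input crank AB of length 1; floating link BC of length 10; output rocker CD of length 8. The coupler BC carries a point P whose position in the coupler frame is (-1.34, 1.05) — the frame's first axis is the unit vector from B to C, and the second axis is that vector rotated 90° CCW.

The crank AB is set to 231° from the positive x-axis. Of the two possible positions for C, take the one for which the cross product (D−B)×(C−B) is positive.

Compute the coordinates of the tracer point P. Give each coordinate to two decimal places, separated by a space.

A=(0,0), D=(12.00,0)
B = A + 1.00·(cos231°, sin231°) = (-0.6293, -0.7771)
|BD| = 12.6532
circle(B,10.00) ∩ circle(D,8.00): a=7.7492, h=6.3206
  candidates: C₊=(6.7170,6.0075) cross=79.976; C₋=(7.4934,-6.6099) cross=-79.976
  mode + wants cross > 0 → take C=(6.7170,6.0075) (cross=79.976)
ex = (C−B)/|BC| = (0.7346,0.6785); ey = (-0.6785,0.7346)
P = B + -1.34·ex + 1.05·ey = (-2.3261,-0.9149)

-2.33 -0.91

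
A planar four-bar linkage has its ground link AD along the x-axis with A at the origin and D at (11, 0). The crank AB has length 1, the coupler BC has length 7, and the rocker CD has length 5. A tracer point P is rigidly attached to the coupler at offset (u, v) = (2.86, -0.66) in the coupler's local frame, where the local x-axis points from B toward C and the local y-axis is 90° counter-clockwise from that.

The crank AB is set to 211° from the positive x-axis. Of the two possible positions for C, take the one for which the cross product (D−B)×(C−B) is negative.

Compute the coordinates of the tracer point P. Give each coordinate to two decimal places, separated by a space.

1.94 -1.41

A=(0,0), D=(11.00,0)
B = A + 1.00·(cos211°, sin211°) = (-0.8572, -0.5150)
|BD| = 11.8683
circle(B,7.00) ∩ circle(D,5.00): a=6.9453, h=0.8737
  candidates: C₊=(6.0436,0.6592) cross=10.369; C₋=(6.1195,-1.0865) cross=-10.369
  mode - wants cross < 0 → take C=(6.1195,-1.0865) (cross=-10.369)
ex = (C−B)/|BC| = (0.9967,-0.0816); ey = (0.0816,0.9967)
P = B + 2.86·ex + -0.66·ey = (1.9394,-1.4063)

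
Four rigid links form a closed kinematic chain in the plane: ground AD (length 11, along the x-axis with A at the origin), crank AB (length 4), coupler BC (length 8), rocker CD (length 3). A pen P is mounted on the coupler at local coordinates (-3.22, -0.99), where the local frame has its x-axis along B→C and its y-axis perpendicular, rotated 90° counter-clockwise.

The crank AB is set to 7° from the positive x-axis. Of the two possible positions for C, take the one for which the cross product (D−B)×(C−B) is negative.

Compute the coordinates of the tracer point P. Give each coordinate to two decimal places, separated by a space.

0.64 1.00

A=(0,0), D=(11.00,0)
B = A + 4.00·(cos7°, sin7°) = (3.9702, 0.4875)
|BD| = 7.0467
circle(B,8.00) ∩ circle(D,3.00): a=7.4259, h=2.9759
  candidates: C₊=(11.5842,2.9426) cross=20.971; C₋=(11.1724,-2.9950) cross=-20.971
  mode - wants cross < 0 → take C=(11.1724,-2.9950) (cross=-20.971)
ex = (C−B)/|BC| = (0.9003,-0.4353); ey = (0.4353,0.9003)
P = B + -3.22·ex + -0.99·ey = (0.6403,0.9979)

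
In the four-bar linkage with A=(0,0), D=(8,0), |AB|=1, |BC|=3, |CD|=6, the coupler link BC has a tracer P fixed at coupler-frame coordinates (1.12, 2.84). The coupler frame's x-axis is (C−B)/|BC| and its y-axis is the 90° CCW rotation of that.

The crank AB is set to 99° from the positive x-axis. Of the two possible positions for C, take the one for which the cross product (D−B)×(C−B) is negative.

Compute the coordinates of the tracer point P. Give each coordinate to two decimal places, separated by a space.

A=(0,0), D=(8.00,0)
B = A + 1.00·(cos99°, sin99°) = (-0.1564, 0.9877)
|BD| = 8.2160
circle(B,3.00) ∩ circle(D,6.00): a=2.4649, h=1.7101
  candidates: C₊=(2.4961,2.3891) cross=14.050; C₋=(2.0850,-1.0063) cross=-14.050
  mode - wants cross < 0 → take C=(2.0850,-1.0063) (cross=-14.050)
ex = (C−B)/|BC| = (0.7471,-0.6647); ey = (0.6647,0.7471)
P = B + 1.12·ex + 2.84·ey = (2.5680,2.3651)

2.57 2.37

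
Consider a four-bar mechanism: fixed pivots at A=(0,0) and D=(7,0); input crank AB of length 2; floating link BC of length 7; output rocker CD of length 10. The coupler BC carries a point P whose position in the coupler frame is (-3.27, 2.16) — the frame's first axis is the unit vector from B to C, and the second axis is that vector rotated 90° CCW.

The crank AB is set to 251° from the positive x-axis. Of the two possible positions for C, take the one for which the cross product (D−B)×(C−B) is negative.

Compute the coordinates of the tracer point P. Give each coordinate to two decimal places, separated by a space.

A=(0,0), D=(7.00,0)
B = A + 2.00·(cos251°, sin251°) = (-0.6511, -1.8910)
|BD| = 7.8814
circle(B,7.00) ∩ circle(D,10.00): a=0.7052, h=6.9644
  candidates: C₊=(-1.6376,5.0391) cross=54.889; C₋=(1.7045,-8.4828) cross=-54.889
  mode - wants cross < 0 → take C=(1.7045,-8.4828) (cross=-54.889)
ex = (C−B)/|BC| = (0.3365,-0.9417); ey = (0.9417,0.3365)
P = B + -3.27·ex + 2.16·ey = (0.2825,1.9151)

0.28 1.92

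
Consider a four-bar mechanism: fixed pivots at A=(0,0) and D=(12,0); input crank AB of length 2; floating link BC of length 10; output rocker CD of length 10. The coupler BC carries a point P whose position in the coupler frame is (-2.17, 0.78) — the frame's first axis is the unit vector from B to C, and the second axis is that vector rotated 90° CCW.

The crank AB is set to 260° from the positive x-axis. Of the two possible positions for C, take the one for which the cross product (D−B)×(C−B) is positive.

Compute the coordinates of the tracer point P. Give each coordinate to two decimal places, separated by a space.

-2.10 -3.47

A=(0,0), D=(12.00,0)
B = A + 2.00·(cos260°, sin260°) = (-0.3473, -1.9696)
|BD| = 12.5034
circle(B,10.00) ∩ circle(D,10.00): a=6.2517, h=7.8049
  candidates: C₊=(4.5969,6.7226) cross=97.588; C₋=(7.0558,-8.6922) cross=-97.588
  mode + wants cross > 0 → take C=(4.5969,6.7226) (cross=97.588)
ex = (C−B)/|BC| = (0.4944,0.8692); ey = (-0.8692,0.4944)
P = B + -2.17·ex + 0.78·ey = (-2.0982,-3.4702)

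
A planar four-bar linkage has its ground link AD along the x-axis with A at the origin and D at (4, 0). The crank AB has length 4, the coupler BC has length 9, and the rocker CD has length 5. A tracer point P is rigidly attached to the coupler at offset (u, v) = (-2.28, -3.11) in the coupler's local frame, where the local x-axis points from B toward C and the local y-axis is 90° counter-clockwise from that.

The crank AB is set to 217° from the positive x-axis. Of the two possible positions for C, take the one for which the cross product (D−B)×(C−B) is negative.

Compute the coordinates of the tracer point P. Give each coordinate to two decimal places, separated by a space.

A=(0,0), D=(4.00,0)
B = A + 4.00·(cos217°, sin217°) = (-3.1945, -2.4073)
|BD| = 7.5866
circle(B,9.00) ∩ circle(D,5.00): a=7.4840, h=4.9989
  candidates: C₊=(2.3165,4.7081) cross=37.925; C₋=(5.4889,-4.7732) cross=-37.925
  mode - wants cross < 0 → take C=(5.4889,-4.7732) (cross=-37.925)
ex = (C−B)/|BC| = (0.9648,-0.2629); ey = (0.2629,0.9648)
P = B + -2.28·ex + -3.11·ey = (-6.2119,-4.8085)

-6.21 -4.81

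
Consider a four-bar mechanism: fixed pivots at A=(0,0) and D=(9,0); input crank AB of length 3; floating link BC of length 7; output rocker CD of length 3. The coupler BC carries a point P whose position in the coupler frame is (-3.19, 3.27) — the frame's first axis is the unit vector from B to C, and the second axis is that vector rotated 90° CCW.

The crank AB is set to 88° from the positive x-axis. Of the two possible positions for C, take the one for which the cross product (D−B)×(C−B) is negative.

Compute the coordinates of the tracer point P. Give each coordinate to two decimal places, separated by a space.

A=(0,0), D=(9.00,0)
B = A + 3.00·(cos88°, sin88°) = (0.1047, 2.9982)
|BD| = 9.3870
circle(B,7.00) ∩ circle(D,3.00): a=6.8241, h=1.5594
  candidates: C₊=(7.0694,2.2963) cross=14.638; C₋=(6.0733,-0.6591) cross=-14.638
  mode - wants cross < 0 → take C=(6.0733,-0.6591) (cross=-14.638)
ex = (C−B)/|BC| = (0.8527,-0.5225); ey = (0.5225,0.8527)
P = B + -3.19·ex + 3.27·ey = (-0.9068,7.4530)

-0.91 7.45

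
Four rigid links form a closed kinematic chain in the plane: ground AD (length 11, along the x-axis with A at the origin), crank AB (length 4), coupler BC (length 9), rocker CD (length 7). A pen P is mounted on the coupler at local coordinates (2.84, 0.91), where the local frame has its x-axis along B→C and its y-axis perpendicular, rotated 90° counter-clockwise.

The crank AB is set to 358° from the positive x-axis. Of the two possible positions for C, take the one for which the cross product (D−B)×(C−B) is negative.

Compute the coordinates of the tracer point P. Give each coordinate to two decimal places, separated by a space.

6.55 -1.68

A=(0,0), D=(11.00,0)
B = A + 4.00·(cos358°, sin358°) = (3.9976, -0.1396)
|BD| = 7.0038
circle(B,9.00) ∩ circle(D,7.00): a=5.7864, h=6.8933
  candidates: C₊=(9.6454,6.8677) cross=48.280; C₋=(9.9202,-6.9162) cross=-48.280
  mode - wants cross < 0 → take C=(9.9202,-6.9162) (cross=-48.280)
ex = (C−B)/|BC| = (0.6581,-0.7530); ey = (0.7530,0.6581)
P = B + 2.84·ex + 0.91·ey = (6.5517,-1.6792)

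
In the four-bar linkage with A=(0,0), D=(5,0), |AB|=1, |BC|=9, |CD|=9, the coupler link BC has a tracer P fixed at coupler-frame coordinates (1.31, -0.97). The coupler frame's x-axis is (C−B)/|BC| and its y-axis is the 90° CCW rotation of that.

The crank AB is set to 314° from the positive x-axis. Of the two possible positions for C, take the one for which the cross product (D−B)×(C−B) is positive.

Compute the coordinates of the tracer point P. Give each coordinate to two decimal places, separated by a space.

1.77 0.51

A=(0,0), D=(5.00,0)
B = A + 1.00·(cos314°, sin314°) = (0.6947, -0.7193)
|BD| = 4.3650
circle(B,9.00) ∩ circle(D,9.00): a=2.1825, h=8.7314
  candidates: C₊=(1.4084,8.2523) cross=38.113; C₋=(4.2862,-8.9717) cross=-38.113
  mode + wants cross > 0 → take C=(1.4084,8.2523) (cross=38.113)
ex = (C−B)/|BC| = (0.0793,0.9969); ey = (-0.9969,0.0793)
P = B + 1.31·ex + -0.97·ey = (1.7655,0.5096)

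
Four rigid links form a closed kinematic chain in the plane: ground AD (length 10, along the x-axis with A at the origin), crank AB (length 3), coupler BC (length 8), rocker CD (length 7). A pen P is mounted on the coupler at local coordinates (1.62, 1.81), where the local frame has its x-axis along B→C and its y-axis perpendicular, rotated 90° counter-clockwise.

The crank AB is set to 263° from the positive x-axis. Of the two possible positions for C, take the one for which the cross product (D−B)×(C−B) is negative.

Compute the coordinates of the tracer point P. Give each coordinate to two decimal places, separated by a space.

1.86 -2.00

A=(0,0), D=(10.00,0)
B = A + 3.00·(cos263°, sin263°) = (-0.3656, -2.9776)
|BD| = 10.7848
circle(B,8.00) ∩ circle(D,7.00): a=6.0878, h=5.1902
  candidates: C₊=(4.0526,3.6917) cross=55.976; C₋=(6.9186,-6.2853) cross=-55.976
  mode - wants cross < 0 → take C=(6.9186,-6.2853) (cross=-55.976)
ex = (C−B)/|BC| = (0.9105,-0.4135); ey = (0.4135,0.9105)
P = B + 1.62·ex + 1.81·ey = (1.8578,-1.9994)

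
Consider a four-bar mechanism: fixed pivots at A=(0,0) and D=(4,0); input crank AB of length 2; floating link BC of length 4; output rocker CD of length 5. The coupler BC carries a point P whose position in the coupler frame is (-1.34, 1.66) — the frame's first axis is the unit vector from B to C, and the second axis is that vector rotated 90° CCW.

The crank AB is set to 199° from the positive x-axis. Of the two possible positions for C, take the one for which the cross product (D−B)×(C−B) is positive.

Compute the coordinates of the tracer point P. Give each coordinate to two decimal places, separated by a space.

-3.98 -1.09

A=(0,0), D=(4.00,0)
B = A + 2.00·(cos199°, sin199°) = (-1.8910, -0.6511)
|BD| = 5.9269
circle(B,4.00) ∩ circle(D,5.00): a=2.2042, h=3.3379
  candidates: C₊=(-0.0669,2.9087) cross=19.783; C₋=(0.6665,-3.7267) cross=-19.783
  mode + wants cross > 0 → take C=(-0.0669,2.9087) (cross=19.783)
ex = (C−B)/|BC| = (0.4560,0.8900); ey = (-0.8900,0.4560)
P = B + -1.34·ex + 1.66·ey = (-3.9795,-1.0867)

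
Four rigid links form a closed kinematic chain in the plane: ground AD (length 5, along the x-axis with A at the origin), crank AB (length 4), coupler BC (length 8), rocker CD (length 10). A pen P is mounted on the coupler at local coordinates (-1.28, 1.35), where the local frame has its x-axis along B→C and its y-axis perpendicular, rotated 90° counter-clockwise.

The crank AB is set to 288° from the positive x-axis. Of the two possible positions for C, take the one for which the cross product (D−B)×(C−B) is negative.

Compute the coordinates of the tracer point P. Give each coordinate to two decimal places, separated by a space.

1.44 -1.95

A=(0,0), D=(5.00,0)
B = A + 4.00·(cos288°, sin288°) = (1.2361, -3.8042)
|BD| = 5.3516
circle(B,8.00) ∩ circle(D,10.00): a=-0.6877, h=7.9704
  candidates: C₊=(-4.9135,1.3127) cross=42.654; C₋=(6.4182,-9.8989) cross=-42.654
  mode - wants cross < 0 → take C=(6.4182,-9.8989) (cross=-42.654)
ex = (C−B)/|BC| = (0.6478,-0.7618); ey = (0.7618,0.6478)
P = B + -1.28·ex + 1.35·ey = (1.4354,-1.9546)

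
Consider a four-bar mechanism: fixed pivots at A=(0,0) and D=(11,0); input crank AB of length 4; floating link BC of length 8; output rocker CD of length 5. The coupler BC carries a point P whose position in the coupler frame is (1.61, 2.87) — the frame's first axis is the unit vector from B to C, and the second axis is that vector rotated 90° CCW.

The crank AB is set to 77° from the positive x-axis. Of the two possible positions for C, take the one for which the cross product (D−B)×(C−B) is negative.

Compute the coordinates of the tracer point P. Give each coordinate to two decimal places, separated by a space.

4.09 4.69

A=(0,0), D=(11.00,0)
B = A + 4.00·(cos77°, sin77°) = (0.8998, 3.8975)
|BD| = 10.8261
circle(B,8.00) ∩ circle(D,5.00): a=7.2143, h=3.4575
  candidates: C₊=(8.8751,4.5260) cross=37.432; C₋=(6.3856,-1.9254) cross=-37.432
  mode - wants cross < 0 → take C=(6.3856,-1.9254) (cross=-37.432)
ex = (C−B)/|BC| = (0.6857,-0.7279); ey = (0.7279,0.6857)
P = B + 1.61·ex + 2.87·ey = (4.0928,4.6936)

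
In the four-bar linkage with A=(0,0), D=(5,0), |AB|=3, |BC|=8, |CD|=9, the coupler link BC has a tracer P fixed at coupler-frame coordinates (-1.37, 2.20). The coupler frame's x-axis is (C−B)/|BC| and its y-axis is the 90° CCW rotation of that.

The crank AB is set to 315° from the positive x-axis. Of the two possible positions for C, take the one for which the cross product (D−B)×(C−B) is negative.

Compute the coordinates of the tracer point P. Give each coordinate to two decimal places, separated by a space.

3.25 0.21

A=(0,0), D=(5.00,0)
B = A + 3.00·(cos315°, sin315°) = (2.1213, -2.1213)
|BD| = 3.5759
circle(B,8.00) ∩ circle(D,9.00): a=-0.5891, h=7.9783
  candidates: C₊=(-3.0859,3.9520) cross=28.529; C₋=(6.3800,-8.8936) cross=-28.529
  mode - wants cross < 0 → take C=(6.3800,-8.8936) (cross=-28.529)
ex = (C−B)/|BC| = (0.5323,-0.8465); ey = (0.8465,0.5323)
P = B + -1.37·ex + 2.20·ey = (3.2544,0.2096)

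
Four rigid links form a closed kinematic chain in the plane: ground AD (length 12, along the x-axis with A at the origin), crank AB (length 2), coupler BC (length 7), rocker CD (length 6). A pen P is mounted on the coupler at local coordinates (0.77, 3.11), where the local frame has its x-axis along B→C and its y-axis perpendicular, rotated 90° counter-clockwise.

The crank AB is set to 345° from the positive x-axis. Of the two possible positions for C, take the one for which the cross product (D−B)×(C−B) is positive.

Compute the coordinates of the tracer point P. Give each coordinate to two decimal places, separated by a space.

0.59 2.39

A=(0,0), D=(12.00,0)
B = A + 2.00·(cos345°, sin345°) = (1.9319, -0.5176)
|BD| = 10.0814
circle(B,7.00) ∩ circle(D,6.00): a=5.6855, h=4.0836
  candidates: C₊=(7.4002,3.8525) cross=41.168; C₋=(7.8195,-4.3039) cross=-41.168
  mode + wants cross > 0 → take C=(7.4002,3.8525) (cross=41.168)
ex = (C−B)/|BC| = (0.7812,0.6243); ey = (-0.6243,0.7812)
P = B + 0.77·ex + 3.11·ey = (0.5918,2.3926)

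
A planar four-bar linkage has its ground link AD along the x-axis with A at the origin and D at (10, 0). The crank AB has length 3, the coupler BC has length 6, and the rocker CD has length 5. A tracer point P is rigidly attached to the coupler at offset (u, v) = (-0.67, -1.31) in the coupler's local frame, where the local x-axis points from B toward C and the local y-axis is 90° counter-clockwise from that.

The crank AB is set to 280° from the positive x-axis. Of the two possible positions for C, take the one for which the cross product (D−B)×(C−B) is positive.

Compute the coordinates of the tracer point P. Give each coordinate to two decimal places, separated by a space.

A=(0,0), D=(10.00,0)
B = A + 3.00·(cos280°, sin280°) = (0.5209, -2.9544)
|BD| = 9.9288
circle(B,6.00) ∩ circle(D,5.00): a=5.5183, h=2.3554
  candidates: C₊=(5.0885,0.9363) cross=23.386; C₋=(6.4902,-3.5611) cross=-23.386
  mode + wants cross > 0 → take C=(5.0885,0.9363) (cross=23.386)
ex = (C−B)/|BC| = (0.7613,0.6485); ey = (-0.6485,0.7613)
P = B + -0.67·ex + -1.31·ey = (0.8604,-4.3861)

0.86 -4.39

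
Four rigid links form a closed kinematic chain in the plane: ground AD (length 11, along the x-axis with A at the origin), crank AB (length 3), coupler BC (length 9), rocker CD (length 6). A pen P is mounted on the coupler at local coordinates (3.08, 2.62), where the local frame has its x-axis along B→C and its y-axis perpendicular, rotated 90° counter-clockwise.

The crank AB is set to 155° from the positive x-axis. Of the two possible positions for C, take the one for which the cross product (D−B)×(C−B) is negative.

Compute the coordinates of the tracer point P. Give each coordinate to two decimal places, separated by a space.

1.16 2.41

A=(0,0), D=(11.00,0)
B = A + 3.00·(cos155°, sin155°) = (-2.7189, 1.2679)
|BD| = 13.7774
circle(B,9.00) ∩ circle(D,6.00): a=8.5218, h=2.8946
  candidates: C₊=(6.0331,3.3660) cross=39.880; C₋=(5.5003,-2.3987) cross=-39.880
  mode - wants cross < 0 → take C=(5.5003,-2.3987) (cross=-39.880)
ex = (C−B)/|BC| = (0.9133,-0.4074); ey = (0.4074,0.9133)
P = B + 3.08·ex + 2.62·ey = (1.1613,2.4058)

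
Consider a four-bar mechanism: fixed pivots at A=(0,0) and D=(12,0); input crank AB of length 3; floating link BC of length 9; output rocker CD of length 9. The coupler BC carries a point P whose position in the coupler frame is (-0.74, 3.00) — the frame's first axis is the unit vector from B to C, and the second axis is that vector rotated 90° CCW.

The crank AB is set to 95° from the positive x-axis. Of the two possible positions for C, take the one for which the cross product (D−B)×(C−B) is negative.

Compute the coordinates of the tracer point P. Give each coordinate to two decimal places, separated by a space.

1.94 5.16

A=(0,0), D=(12.00,0)
B = A + 3.00·(cos95°, sin95°) = (-0.2615, 2.9886)
|BD| = 12.6204
circle(B,9.00) ∩ circle(D,9.00): a=6.3102, h=6.4173
  candidates: C₊=(7.3889,7.7290) cross=80.989; C₋=(4.3496,-4.7404) cross=-80.989
  mode - wants cross < 0 → take C=(4.3496,-4.7404) (cross=-80.989)
ex = (C−B)/|BC| = (0.5123,-0.8588); ey = (0.8588,0.5123)
P = B + -0.74·ex + 3.00·ey = (1.9357,5.1611)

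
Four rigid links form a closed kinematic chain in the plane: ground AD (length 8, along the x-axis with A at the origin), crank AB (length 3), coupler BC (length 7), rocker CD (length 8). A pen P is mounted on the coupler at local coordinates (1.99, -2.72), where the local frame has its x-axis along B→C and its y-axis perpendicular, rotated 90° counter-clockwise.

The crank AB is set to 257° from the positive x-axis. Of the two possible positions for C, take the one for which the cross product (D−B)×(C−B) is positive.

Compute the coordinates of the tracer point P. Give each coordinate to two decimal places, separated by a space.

A=(0,0), D=(8.00,0)
B = A + 3.00·(cos257°, sin257°) = (-0.6749, -2.9231)
|BD| = 9.1541
circle(B,7.00) ∩ circle(D,8.00): a=3.7577, h=5.9059
  candidates: C₊=(1.0003,3.8735) cross=54.063; C₋=(4.7720,-7.3199) cross=-54.063
  mode + wants cross > 0 → take C=(1.0003,3.8735) (cross=54.063)
ex = (C−B)/|BC| = (0.2393,0.9709); ey = (-0.9709,0.2393)
P = B + 1.99·ex + -2.72·ey = (2.4423,-1.6418)

2.44 -1.64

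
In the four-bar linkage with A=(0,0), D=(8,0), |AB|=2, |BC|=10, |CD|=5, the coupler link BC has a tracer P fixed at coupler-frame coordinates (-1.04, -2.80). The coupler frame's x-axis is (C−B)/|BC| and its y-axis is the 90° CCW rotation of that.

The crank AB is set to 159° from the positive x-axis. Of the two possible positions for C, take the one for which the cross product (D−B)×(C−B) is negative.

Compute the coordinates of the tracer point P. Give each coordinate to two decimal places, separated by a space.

-4.27 -1.05

A=(0,0), D=(8.00,0)
B = A + 2.00·(cos159°, sin159°) = (-1.8672, 0.7167)
|BD| = 9.8932
circle(B,10.00) ∩ circle(D,5.00): a=8.7371, h=4.8645
  candidates: C₊=(7.1994,4.9355) cross=48.125; C₋=(6.4945,-4.7680) cross=-48.125
  mode - wants cross < 0 → take C=(6.4945,-4.7680) (cross=-48.125)
ex = (C−B)/|BC| = (0.8362,-0.5485); ey = (0.5485,0.8362)
P = B + -1.04·ex + -2.80·ey = (-4.2725,-1.0541)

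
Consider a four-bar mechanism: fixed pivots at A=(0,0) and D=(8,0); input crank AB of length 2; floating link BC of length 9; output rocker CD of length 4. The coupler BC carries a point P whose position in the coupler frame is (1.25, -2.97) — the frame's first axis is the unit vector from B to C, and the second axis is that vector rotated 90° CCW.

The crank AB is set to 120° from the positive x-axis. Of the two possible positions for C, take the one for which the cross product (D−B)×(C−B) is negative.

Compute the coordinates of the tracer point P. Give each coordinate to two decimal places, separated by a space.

-1.75 -1.40

A=(0,0), D=(8.00,0)
B = A + 2.00·(cos120°, sin120°) = (-1.0000, 1.7321)
|BD| = 9.1652
circle(B,9.00) ∩ circle(D,4.00): a=8.1286, h=3.8634
  candidates: C₊=(7.7123,3.9896) cross=35.408; C₋=(6.2520,-3.5979) cross=-35.408
  mode - wants cross < 0 → take C=(6.2520,-3.5979) (cross=-35.408)
ex = (C−B)/|BC| = (0.8058,-0.5922); ey = (0.5922,0.8058)
P = B + 1.25·ex + -2.97·ey = (-1.7516,-1.4014)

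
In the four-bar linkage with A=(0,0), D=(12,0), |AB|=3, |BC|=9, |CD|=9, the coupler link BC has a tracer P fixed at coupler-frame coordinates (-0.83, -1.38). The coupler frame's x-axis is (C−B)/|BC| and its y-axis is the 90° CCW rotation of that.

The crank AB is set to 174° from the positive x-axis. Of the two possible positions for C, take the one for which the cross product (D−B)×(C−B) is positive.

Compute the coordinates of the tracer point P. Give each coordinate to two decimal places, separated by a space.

-2.94 -1.30

A=(0,0), D=(12.00,0)
B = A + 3.00·(cos174°, sin174°) = (-2.9836, 0.3136)
|BD| = 14.9868
circle(B,9.00) ∩ circle(D,9.00): a=7.4934, h=4.9848
  candidates: C₊=(4.6125,5.1405) cross=74.707; C₋=(4.4039,-4.8270) cross=-74.707
  mode + wants cross > 0 → take C=(4.6125,5.1405) (cross=74.707)
ex = (C−B)/|BC| = (0.8440,0.5363); ey = (-0.5363,0.8440)
P = B + -0.83·ex + -1.38·ey = (-2.9440,-1.2963)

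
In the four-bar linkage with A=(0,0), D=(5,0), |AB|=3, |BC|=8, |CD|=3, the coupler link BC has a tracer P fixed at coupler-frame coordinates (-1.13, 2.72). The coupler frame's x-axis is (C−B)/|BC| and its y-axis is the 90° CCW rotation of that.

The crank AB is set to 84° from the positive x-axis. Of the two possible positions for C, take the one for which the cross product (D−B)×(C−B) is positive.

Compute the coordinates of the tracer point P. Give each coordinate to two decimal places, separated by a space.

A=(0,0), D=(5.00,0)
B = A + 3.00·(cos84°, sin84°) = (0.3136, 2.9836)
|BD| = 5.5556
circle(B,8.00) ∩ circle(D,3.00): a=7.7278, h=2.0692
  candidates: C₊=(7.9436,0.5789) cross=11.495; C₋=(5.7212,-2.9120) cross=-11.495
  mode + wants cross > 0 → take C=(7.9436,0.5789) (cross=11.495)
ex = (C−B)/|BC| = (0.9538,-0.3006); ey = (0.3006,0.9538)
P = B + -1.13·ex + 2.72·ey = (0.0534,5.9174)

0.05 5.92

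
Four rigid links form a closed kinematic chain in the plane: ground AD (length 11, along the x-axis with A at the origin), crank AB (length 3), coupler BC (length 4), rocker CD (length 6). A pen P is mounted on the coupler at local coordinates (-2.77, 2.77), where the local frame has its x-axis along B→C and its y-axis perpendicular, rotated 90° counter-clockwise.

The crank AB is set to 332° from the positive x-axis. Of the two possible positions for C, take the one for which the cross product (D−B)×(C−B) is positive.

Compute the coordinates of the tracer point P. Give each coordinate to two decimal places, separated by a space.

A=(0,0), D=(11.00,0)
B = A + 3.00·(cos332°, sin332°) = (2.6488, -1.4084)
|BD| = 8.4691
circle(B,4.00) ∩ circle(D,6.00): a=3.0538, h=2.5835
  candidates: C₊=(5.2305,1.6469) cross=21.880; C₋=(6.0897,-3.4481) cross=-21.880
  mode + wants cross > 0 → take C=(5.2305,1.6469) (cross=21.880)
ex = (C−B)/|BC| = (0.6454,0.7638); ey = (-0.7638,0.6454)
P = B + -2.77·ex + 2.77·ey = (-1.2548,-1.7365)

-1.25 -1.74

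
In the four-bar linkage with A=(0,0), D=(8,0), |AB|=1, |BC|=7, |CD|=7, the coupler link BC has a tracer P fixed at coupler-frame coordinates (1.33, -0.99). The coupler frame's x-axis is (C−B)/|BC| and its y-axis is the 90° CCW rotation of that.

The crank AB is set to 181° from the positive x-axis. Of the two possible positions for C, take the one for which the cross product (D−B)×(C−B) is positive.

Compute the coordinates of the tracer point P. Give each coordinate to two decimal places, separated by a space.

A=(0,0), D=(8.00,0)
B = A + 1.00·(cos181°, sin181°) = (-0.9998, -0.0175)
|BD| = 8.9999
circle(B,7.00) ∩ circle(D,7.00): a=4.4999, h=5.3620
  candidates: C₊=(3.4897,5.3532) cross=48.257; C₋=(3.5105,-5.3707) cross=-48.257
  mode + wants cross > 0 → take C=(3.4897,5.3532) (cross=48.257)
ex = (C−B)/|BC| = (0.6414,0.7672); ey = (-0.7672,0.6414)
P = B + 1.33·ex + -0.99·ey = (0.6127,0.3680)

0.61 0.37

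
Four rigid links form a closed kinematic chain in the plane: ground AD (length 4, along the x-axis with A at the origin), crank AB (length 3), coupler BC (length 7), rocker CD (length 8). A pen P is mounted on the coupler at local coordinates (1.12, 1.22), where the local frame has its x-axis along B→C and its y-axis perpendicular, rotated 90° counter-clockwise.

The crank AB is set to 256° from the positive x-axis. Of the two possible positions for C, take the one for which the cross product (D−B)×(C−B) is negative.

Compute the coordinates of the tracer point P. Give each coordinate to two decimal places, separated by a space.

A=(0,0), D=(4.00,0)
B = A + 3.00·(cos256°, sin256°) = (-0.7258, -2.9109)
|BD| = 5.5503
circle(B,7.00) ∩ circle(D,8.00): a=1.4239, h=6.8537
  candidates: C₊=(-3.1078,3.6713) cross=38.040; C₋=(4.0810,-7.9996) cross=-38.040
  mode - wants cross < 0 → take C=(4.0810,-7.9996) (cross=-38.040)
ex = (C−B)/|BC| = (0.6867,-0.7270); ey = (0.7270,0.6867)
P = B + 1.12·ex + 1.22·ey = (0.9302,-2.8873)

0.93 -2.89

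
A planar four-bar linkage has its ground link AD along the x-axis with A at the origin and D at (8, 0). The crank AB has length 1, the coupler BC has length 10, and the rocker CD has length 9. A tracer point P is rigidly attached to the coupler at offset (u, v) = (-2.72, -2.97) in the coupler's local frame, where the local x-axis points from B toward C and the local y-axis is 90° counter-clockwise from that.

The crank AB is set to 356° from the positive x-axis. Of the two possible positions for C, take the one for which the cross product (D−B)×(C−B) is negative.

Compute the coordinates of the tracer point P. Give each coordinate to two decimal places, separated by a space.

A=(0,0), D=(8.00,0)
B = A + 1.00·(cos356°, sin356°) = (0.9976, -0.0698)
|BD| = 7.0028
circle(B,10.00) ∩ circle(D,9.00): a=4.8580, h=8.7407
  candidates: C₊=(5.7682,8.7189) cross=61.209; C₋=(5.9424,-8.7616) cross=-61.209
  mode - wants cross < 0 → take C=(5.9424,-8.7616) (cross=-61.209)
ex = (C−B)/|BC| = (0.4945,-0.8692); ey = (0.8692,0.4945)
P = B + -2.72·ex + -2.97·ey = (-2.9289,0.8258)

-2.93 0.83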